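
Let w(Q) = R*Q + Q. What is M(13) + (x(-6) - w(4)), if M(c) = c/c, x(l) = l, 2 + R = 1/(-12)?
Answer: -⅔ ≈ -0.66667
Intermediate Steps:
R = -25/12 (R = -2 + 1/(-12) = -2 - 1/12 = -25/12 ≈ -2.0833)
w(Q) = -13*Q/12 (w(Q) = -25*Q/12 + Q = -13*Q/12)
M(c) = 1
M(13) + (x(-6) - w(4)) = 1 + (-6 - (-13)*4/12) = 1 + (-6 - 1*(-13/3)) = 1 + (-6 + 13/3) = 1 - 5/3 = -⅔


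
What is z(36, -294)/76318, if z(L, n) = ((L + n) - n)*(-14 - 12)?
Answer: -468/38159 ≈ -0.012264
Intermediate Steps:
z(L, n) = -26*L (z(L, n) = L*(-26) = -26*L)
z(36, -294)/76318 = -26*36/76318 = -936*1/76318 = -468/38159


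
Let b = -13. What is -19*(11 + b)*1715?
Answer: 65170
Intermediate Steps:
-19*(11 + b)*1715 = -19*(11 - 13)*1715 = -19*(-2)*1715 = 38*1715 = 65170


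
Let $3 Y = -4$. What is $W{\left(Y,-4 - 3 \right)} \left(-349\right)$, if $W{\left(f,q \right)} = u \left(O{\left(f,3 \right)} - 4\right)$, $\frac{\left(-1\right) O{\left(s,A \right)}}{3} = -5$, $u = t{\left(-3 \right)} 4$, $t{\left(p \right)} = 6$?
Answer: $-92136$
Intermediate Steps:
$Y = - \frac{4}{3}$ ($Y = \frac{1}{3} \left(-4\right) = - \frac{4}{3} \approx -1.3333$)
$u = 24$ ($u = 6 \cdot 4 = 24$)
$O{\left(s,A \right)} = 15$ ($O{\left(s,A \right)} = \left(-3\right) \left(-5\right) = 15$)
$W{\left(f,q \right)} = 264$ ($W{\left(f,q \right)} = 24 \left(15 - 4\right) = 24 \cdot 11 = 264$)
$W{\left(Y,-4 - 3 \right)} \left(-349\right) = 264 \left(-349\right) = -92136$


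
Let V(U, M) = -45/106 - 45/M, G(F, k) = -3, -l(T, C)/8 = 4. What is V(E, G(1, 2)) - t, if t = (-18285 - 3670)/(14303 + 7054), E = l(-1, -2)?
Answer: 35323795/2263842 ≈ 15.603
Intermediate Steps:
l(T, C) = -32 (l(T, C) = -8*4 = -32)
E = -32
V(U, M) = -45/106 - 45/M (V(U, M) = -45*1/106 - 45/M = -45/106 - 45/M)
t = -21955/21357 ≈ -1.0280
V(E, G(1, 2)) - t = (-45/106 - 45/(-3)) - 1*(-21955/21357) = (-45/106 - 45*(-⅓)) + 21955/21357 = (-45/106 + 15) + 21955/21357 = 1545/106 + 21955/21357 = 35323795/2263842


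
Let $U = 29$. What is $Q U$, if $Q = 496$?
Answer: $14384$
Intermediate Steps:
$Q U = 496 \cdot 29 = 14384$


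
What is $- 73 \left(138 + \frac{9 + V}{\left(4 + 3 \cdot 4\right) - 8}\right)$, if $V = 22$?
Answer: $- \frac{82855}{8} \approx -10357.0$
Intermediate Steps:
$- 73 \left(138 + \frac{9 + V}{\left(4 + 3 \cdot 4\right) - 8}\right) = - 73 \left(138 + \frac{9 + 22}{\left(4 + 3 \cdot 4\right) - 8}\right) = - 73 \left(138 + \frac{31}{\left(4 + 12\right) - 8}\right) = - 73 \left(138 + \frac{31}{16 - 8}\right) = - 73 \left(138 + \frac{31}{8}\right) = \left(-73\right) \frac{1135}{8} = - \frac{82855}{8}$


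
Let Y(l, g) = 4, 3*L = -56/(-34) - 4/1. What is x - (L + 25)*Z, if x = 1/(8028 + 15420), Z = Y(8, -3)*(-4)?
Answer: 154444177/398616 ≈ 387.45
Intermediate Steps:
L = -40/51 (L = (-56/(-34) - 4/1)/3 = (-56*(-1/34) - 4*1)/3 = (28/17 - 4)/3 = (⅓)*(-40/17) = -40/51 ≈ -0.78431)
Z = -16 (Z = 4*(-4) = -16)
x = 1/23448 ≈ 4.2648e-5
x - (L + 25)*Z = 1/23448 - (-40/51 + 25)*(-16) = 1/23448 - 1235*(-16)/51 = 1/23448 - 1*(-19760/51) = 1/23448 + 19760/51 = 154444177/398616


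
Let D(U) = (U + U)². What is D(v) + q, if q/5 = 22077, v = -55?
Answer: 122485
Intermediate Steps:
q = 110385 (q = 5*22077 = 110385)
D(U) = 4*U² (D(U) = (2*U)² = 4*U²)
D(v) + q = 4*(-55)² + 110385 = 4*3025 + 110385 = 12100 + 110385 = 122485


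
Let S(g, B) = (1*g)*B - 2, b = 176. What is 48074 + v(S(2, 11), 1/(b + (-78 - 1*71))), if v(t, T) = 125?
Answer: 48199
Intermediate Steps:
S(g, B) = -2 + B*g (S(g, B) = g*B - 2 = B*g - 2 = -2 + B*g)
48074 + v(S(2, 11), 1/(b + (-78 - 1*71))) = 48074 + 125 = 48199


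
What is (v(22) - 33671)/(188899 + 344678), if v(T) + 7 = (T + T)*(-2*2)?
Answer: -33854/533577 ≈ -0.063447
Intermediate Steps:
v(T) = -7 - 8*T (v(T) = -7 + (T + T)*(-2*2) = -7 + (2*T)*(-4) = -7 - 8*T)
(v(22) - 33671)/(188899 + 344678) = ((-7 - 8*22) - 33671)/(188899 + 344678) = ((-7 - 176) - 33671)/533577 = (-183 - 33671)*(1/533577) = -33854*1/533577 = -33854/533577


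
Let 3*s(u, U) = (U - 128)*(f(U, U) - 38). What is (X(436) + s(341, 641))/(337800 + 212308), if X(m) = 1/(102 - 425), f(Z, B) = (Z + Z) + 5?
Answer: 17246504/44421221 ≈ 0.38825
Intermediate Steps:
f(Z, B) = 5 + 2*Z (f(Z, B) = 2*Z + 5 = 5 + 2*Z)
s(u, U) = (-128 + U)*(-33 + 2*U)/3 (s(u, U) = ((U - 128)*((5 + 2*U) - 38))/3 = ((-128 + U)*(-33 + 2*U))/3 = (-128 + U)*(-33 + 2*U)/3)
X(m) = -1/323 (X(m) = 1/(-323) = -1/323)
(X(436) + s(341, 641))/(337800 + 212308) = (-1/323 + (1408 - 289/3*641 + (2/3)*641**2))/(337800 + 212308) = (-1/323 + (1408 - 185249/3 + (2/3)*410881))/550108 = (-1/323 + (1408 - 185249/3 + 821762/3))*(1/550108) = (-1/323 + 213579)*(1/550108) = (68986016/323)*(1/550108) = 17246504/44421221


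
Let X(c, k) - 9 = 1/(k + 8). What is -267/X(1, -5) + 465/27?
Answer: -2869/252 ≈ -11.385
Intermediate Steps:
X(c, k) = 9 + 1/(8 + k) (X(c, k) = 9 + 1/(k + 8) = 9 + 1/(8 + k))
-267/X(1, -5) + 465/27 = -267*(8 - 5)/(73 + 9*(-5)) + 465/27 = -267*3/(73 - 45) + 465*(1/27) = -267/((1/3)*28) + 155/9 = -267/28/3 + 155/9 = -267*3/28 + 155/9 = -801/28 + 155/9 = -2869/252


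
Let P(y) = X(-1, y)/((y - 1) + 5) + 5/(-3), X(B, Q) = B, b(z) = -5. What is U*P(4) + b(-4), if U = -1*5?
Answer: 95/24 ≈ 3.9583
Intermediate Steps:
U = -5
P(y) = -5/3 - 1/(4 + y) (P(y) = -1/((y - 1) + 5) + 5/(-3) = -1/((-1 + y) + 5) + 5*(-1/3) = -1/(4 + y) - 5/3 = -5/3 - 1/(4 + y))
U*P(4) + b(-4) = -5*(-23 - 5*4)/(3*(4 + 4)) - 5 = -5*(-23 - 20)/(3*8) - 5 = -5*(-43)/(3*8) - 5 = -5*(-43/24) - 5 = 215/24 - 5 = 95/24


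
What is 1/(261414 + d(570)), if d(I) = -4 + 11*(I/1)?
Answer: 1/267680 ≈ 3.7358e-6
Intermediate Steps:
d(I) = -4 + 11*I (d(I) = -4 + 11*(I*1) = -4 + 11*I)
1/(261414 + d(570)) = 1/(261414 + (-4 + 11*570)) = 1/(261414 + (-4 + 6270)) = 1/(261414 + 6266) = 1/267680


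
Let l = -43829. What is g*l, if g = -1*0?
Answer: 0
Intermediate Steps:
g = 0
g*l = 0*(-43829) = 0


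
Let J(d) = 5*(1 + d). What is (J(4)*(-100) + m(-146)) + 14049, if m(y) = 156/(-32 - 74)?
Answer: 612019/53 ≈ 11548.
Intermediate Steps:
J(d) = 5 + 5*d
m(y) = -78/53 (m(y) = 156/(-106) = 156*(-1/106) = -78/53)
(J(4)*(-100) + m(-146)) + 14049 = ((5 + 5*4)*(-100) - 78/53) + 14049 = ((5 + 20)*(-100) - 78/53) + 14049 = (25*(-100) - 78/53) + 14049 = (-2500 - 78/53) + 14049 = -132578/53 + 14049 = 612019/53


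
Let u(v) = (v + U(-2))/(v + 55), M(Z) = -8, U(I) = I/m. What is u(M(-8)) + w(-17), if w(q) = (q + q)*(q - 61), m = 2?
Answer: 124635/47 ≈ 2651.8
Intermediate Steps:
U(I) = I/2
w(q) = 2*q*(-61 + q) (w(q) = (2*q)*(-61 + q) = 2*q*(-61 + q))
u(v) = (-1 + v)/(55 + v) (u(v) = (v + (1/2)*(-2))/(v + 55) = (v - 1)/(55 + v) = (-1 + v)/(55 + v))
u(M(-8)) + w(-17) = (-1 - 8)/(55 - 8) + 2*(-17)*(-61 - 17) = -9/47 + 2*(-17)*(-78) = (1/47)*(-9) + 2652 = -9/47 + 2652 = 124635/47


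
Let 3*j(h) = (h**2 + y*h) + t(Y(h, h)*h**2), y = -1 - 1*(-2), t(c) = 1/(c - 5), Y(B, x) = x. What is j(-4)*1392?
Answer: 383728/69 ≈ 5561.3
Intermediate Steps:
t(c) = 1/(-5 + c)
y = 1 (y = -1 + 2 = 1)
j(h) = h/3 + h**2/3 + 1/(3*(-5 + h**3)) (j(h) = ((h**2 + 1*h) + 1/(-5 + h*h**2))/3 = ((h**2 + h) + 1/(-5 + h**3))/3 = ((h + h**2) + 1/(-5 + h**3))/3 = (h + h**2 + 1/(-5 + h**3))/3 = h/3 + h**2/3 + 1/(3*(-5 + h**3)))
j(-4)*1392 = ((1 - 4*(1 - 4)*(-5 + (-4)**3))/(3*(-5 + (-4)**3)))*1392 = ((1 - 4*(-3)*(-5 - 64))/(3*(-5 - 64)))*1392 = ((1/3)*(1 - 4*(-3)*(-69))/(-69))*1392 = ((1/3)*(-1/69)*(1 - 828))*1392 = ((1/3)*(-1/69)*(-827))*1392 = (827/207)*1392 = 383728/69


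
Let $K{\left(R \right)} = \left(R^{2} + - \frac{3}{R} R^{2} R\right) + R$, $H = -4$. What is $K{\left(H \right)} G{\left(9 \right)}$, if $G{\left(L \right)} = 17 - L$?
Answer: $-288$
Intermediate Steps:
$K{\left(R \right)} = R - 2 R^{2}$ ($K{\left(R \right)} = \left(R^{2} + - 3 R R\right) + R = \left(R^{2} - 3 R^{2}\right) + R = - 2 R^{2} + R = R - 2 R^{2}$)
$K{\left(H \right)} G{\left(9 \right)} = - 4 \left(1 - -8\right) \left(17 - 9\right) = - 4 \left(1 + 8\right) \left(17 - 9\right) = \left(-4\right) 9 \cdot 8 = \left(-36\right) 8 = -288$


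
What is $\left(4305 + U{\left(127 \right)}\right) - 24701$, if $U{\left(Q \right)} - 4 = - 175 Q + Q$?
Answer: $-42490$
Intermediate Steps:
$U{\left(Q \right)} = 4 - 174 Q$ ($U{\left(Q \right)} = 4 + \left(- 175 Q + Q\right) = 4 - 174 Q$)
$\left(4305 + U{\left(127 \right)}\right) - 24701 = \left(4305 + \left(4 - 22098\right)\right) - 24701 = \left(4305 - 22094\right) - 24701 = -17789 - 24701 = -42490$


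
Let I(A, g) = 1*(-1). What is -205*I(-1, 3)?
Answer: 205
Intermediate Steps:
I(A, g) = -1
-205*I(-1, 3) = -205*(-1) = 205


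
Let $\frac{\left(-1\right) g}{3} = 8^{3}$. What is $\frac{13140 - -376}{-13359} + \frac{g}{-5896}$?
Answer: $- \frac{7396364}{9845583} \approx -0.75124$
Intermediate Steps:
$g = -1536$ ($g = - 3 \cdot 8^{3} = \left(-3\right) 512 = -1536$)
$\frac{13140 - -376}{-13359} + \frac{g}{-5896} = \frac{13140 - -376}{-13359} - \frac{1536}{-5896} = \left(13140 + 376\right) \left(- \frac{1}{13359}\right) - - \frac{192}{737} = 13516 \left(- \frac{1}{13359}\right) + \frac{192}{737} = - \frac{13516}{13359} + \frac{192}{737} = - \frac{7396364}{9845583}$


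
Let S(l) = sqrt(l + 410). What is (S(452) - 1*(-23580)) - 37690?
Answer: -14110 + sqrt(862) ≈ -14081.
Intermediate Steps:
S(l) = sqrt(410 + l)
(S(452) - 1*(-23580)) - 37690 = (sqrt(410 + 452) - 1*(-23580)) - 37690 = (sqrt(862) + 23580) - 37690 = (23580 + sqrt(862)) - 37690 = -14110 + sqrt(862)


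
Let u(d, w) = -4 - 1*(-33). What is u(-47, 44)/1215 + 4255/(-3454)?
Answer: -5069659/4196610 ≈ -1.2080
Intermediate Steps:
u(d, w) = 29 (u(d, w) = -4 + 33 = 29)
u(-47, 44)/1215 + 4255/(-3454) = 29/1215 + 4255/(-3454) = 29*(1/1215) + 4255*(-1/3454) = 29/1215 - 4255/3454 = -5069659/4196610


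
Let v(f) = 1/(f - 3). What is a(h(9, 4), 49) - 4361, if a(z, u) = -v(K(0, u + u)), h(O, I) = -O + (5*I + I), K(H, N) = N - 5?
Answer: -392491/90 ≈ -4361.0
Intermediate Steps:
K(H, N) = -5 + N
v(f) = 1/(-3 + f)
h(O, I) = -O + 6*I
a(z, u) = -1/(-8 + 2*u) (a(z, u) = -1/(-3 + (-5 + (u + u))) = -1/(-3 + (-5 + 2*u)) = -1/(-8 + 2*u))
a(h(9, 4), 49) - 4361 = -1/(-8 + 2*49) - 4361 = -1/(-8 + 98) - 4361 = -1/90 - 4361 = -392491/90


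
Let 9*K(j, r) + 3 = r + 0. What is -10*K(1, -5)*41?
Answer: 3280/9 ≈ 364.44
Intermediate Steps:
K(j, r) = -⅓ + r/9 (K(j, r) = -⅓ + (r + 0)/9 = -⅓ + r/9)
-10*K(1, -5)*41 = -10*(-⅓ + (⅑)*(-5))*41 = -10*(-⅓ - 5/9)*41 = -10*(-8/9)*41 = (80/9)*41 = 3280/9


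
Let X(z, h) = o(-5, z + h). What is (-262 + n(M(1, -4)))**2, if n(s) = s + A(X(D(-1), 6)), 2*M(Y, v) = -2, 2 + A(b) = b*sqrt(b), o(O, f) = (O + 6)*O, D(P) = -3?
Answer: 70100 + 2650*I*sqrt(5) ≈ 70100.0 + 5925.6*I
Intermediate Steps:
o(O, f) = O*(6 + O) (o(O, f) = (6 + O)*O = O*(6 + O))
X(z, h) = -5 (X(z, h) = -5*(6 - 5) = -5*1 = -5)
A(b) = -2 + b**(3/2) (A(b) = -2 + b*sqrt(b) = -2 + b**(3/2))
M(Y, v) = -1 (M(Y, v) = (1/2)*(-2) = -1)
n(s) = -2 + s - 5*I*sqrt(5) (n(s) = s + (-2 + (-5)**(3/2)) = s + (-2 - 5*I*sqrt(5)) = -2 + s - 5*I*sqrt(5))
(-262 + n(M(1, -4)))**2 = (-262 + (-2 - 1 - 5*I*sqrt(5)))**2 = (-262 + (-3 - 5*I*sqrt(5)))**2 = (-265 - 5*I*sqrt(5))**2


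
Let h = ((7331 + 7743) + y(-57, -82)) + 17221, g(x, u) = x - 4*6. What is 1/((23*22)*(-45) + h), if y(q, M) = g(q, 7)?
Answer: 1/9444 ≈ 0.00010589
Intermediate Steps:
g(x, u) = -24 + x (g(x, u) = x - 24 = -24 + x)
y(q, M) = -24 + q
h = 32214 (h = ((7331 + 7743) + (-24 - 57)) + 17221 = (15074 - 81) + 17221 = 14993 + 17221 = 32214)
1/((23*22)*(-45) + h) = 1/((23*22)*(-45) + 32214) = 1/(506*(-45) + 32214) = 1/(-22770 + 32214) = 1/9444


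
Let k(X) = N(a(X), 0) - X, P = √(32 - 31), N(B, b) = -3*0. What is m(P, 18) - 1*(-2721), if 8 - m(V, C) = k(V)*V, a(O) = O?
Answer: 2730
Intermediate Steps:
N(B, b) = 0
P = 1 (P = √1 = 1)
k(X) = -X (k(X) = 0 - X = -X)
m(V, C) = 8 + V² (m(V, C) = 8 - (-V)*V = 8 - (-1)*V² = 8 + V²)
m(P, 18) - 1*(-2721) = (8 + 1²) - 1*(-2721) = (8 + 1) + 2721 = 9 + 2721 = 2730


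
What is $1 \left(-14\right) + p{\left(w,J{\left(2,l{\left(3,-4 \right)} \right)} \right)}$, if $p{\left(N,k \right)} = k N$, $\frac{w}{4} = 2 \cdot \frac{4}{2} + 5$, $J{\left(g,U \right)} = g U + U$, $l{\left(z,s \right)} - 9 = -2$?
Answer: $742$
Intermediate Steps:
$l{\left(z,s \right)} = 7$ ($l{\left(z,s \right)} = 9 - 2 = 7$)
$J{\left(g,U \right)} = U + U g$ ($J{\left(g,U \right)} = U g + U = U + U g$)
$w = 36$ ($w = 4 \left(2 \cdot \frac{4}{2} + 5\right) = 4 \left(2 \cdot 4 \cdot \frac{1}{2} + 5\right) = 4 \left(2 \cdot 2 + 5\right) = 4 \left(4 + 5\right) = 4 \cdot 9 = 36$)
$p{\left(N,k \right)} = N k$
$1 \left(-14\right) + p{\left(w,J{\left(2,l{\left(3,-4 \right)} \right)} \right)} = 1 \left(-14\right) + 36 \cdot 7 \left(1 + 2\right) = -14 + 36 \cdot 7 \cdot 3 = -14 + 36 \cdot 21 = -14 + 756 = 742$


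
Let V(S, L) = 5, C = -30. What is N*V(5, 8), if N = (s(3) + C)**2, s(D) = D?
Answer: 3645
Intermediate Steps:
N = 729 (N = (3 - 30)**2 = (-27)**2 = 729)
N*V(5, 8) = 729*5 = 3645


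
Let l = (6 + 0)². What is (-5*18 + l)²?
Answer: 2916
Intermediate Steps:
l = 36 (l = 6² = 36)
(-5*18 + l)² = (-5*18 + 36)² = (-90 + 36)² = (-54)² = 2916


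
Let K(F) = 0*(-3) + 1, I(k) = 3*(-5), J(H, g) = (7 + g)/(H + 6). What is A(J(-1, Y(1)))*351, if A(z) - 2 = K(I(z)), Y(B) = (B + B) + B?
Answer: 1053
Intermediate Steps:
Y(B) = 3*B (Y(B) = 2*B + B = 3*B)
J(H, g) = (7 + g)/(6 + H)
I(k) = -15
K(F) = 1 (K(F) = 0 + 1 = 1)
A(z) = 3 (A(z) = 2 + 1 = 3)
A(J(-1, Y(1)))*351 = 3*351 = 1053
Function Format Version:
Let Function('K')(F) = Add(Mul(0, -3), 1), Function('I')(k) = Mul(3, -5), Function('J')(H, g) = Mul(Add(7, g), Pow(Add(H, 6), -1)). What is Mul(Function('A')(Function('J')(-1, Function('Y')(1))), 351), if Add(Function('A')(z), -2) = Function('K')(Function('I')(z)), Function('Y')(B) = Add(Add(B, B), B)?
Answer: 1053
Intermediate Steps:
Function('Y')(B) = Mul(3, B) (Function('Y')(B) = Add(Mul(2, B), B) = Mul(3, B))
Function('J')(H, g) = Mul(Pow(Add(6, H), -1), Add(7, g)) (Function('J')(H, g) = Mul(Add(7, g), Pow(Add(6, H), -1)) = Mul(Pow(Add(6, H), -1), Add(7, g)))
Function('I')(k) = -15
Function('K')(F) = 1 (Function('K')(F) = Add(0, 1) = 1)
Function('A')(z) = 3 (Function('A')(z) = Add(2, 1) = 3)
Mul(Function('A')(Function('J')(-1, Function('Y')(1))), 351) = Mul(3, 351) = 1053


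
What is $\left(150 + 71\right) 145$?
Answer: $32045$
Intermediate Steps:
$\left(150 + 71\right) 145 = 221 \cdot 145 = 32045$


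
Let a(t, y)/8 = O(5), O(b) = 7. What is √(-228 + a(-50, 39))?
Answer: 2*I*√43 ≈ 13.115*I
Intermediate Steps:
a(t, y) = 56 (a(t, y) = 8*7 = 56)
√(-228 + a(-50, 39)) = √(-228 + 56) = √(-172) = 2*I*√43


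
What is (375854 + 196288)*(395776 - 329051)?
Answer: 38176174950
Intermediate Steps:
(375854 + 196288)*(395776 - 329051) = 572142*66725 = 38176174950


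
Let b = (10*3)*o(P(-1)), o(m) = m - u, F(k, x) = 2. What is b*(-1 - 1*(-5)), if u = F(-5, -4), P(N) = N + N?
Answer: -480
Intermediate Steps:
P(N) = 2*N
u = 2
o(m) = -2 + m (o(m) = m - 1*2 = m - 2 = -2 + m)
b = -120 (b = (10*3)*(-2 + 2*(-1)) = 30*(-2 - 2) = 30*(-4) = -120)
b*(-1 - 1*(-5)) = -120*(-1 - 1*(-5)) = -120*(-1 + 5) = -120*4 = -480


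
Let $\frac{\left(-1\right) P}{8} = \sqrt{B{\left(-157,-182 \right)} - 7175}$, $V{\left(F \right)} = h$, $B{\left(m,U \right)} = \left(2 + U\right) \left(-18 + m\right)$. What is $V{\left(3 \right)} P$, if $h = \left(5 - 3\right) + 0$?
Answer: $- 80 \sqrt{973} \approx -2495.4$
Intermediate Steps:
$B{\left(m,U \right)} = \left(-18 + m\right) \left(2 + U\right)$
$h = 2$ ($h = \left(5 - 3\right) + 0 = 2 + 0 = 2$)
$V{\left(F \right)} = 2$
$P = - 40 \sqrt{973}$ ($P = - 8 \sqrt{\left(-36 - -3276 + 2 \left(-157\right) - -28574\right) - 7175} = - 8 \sqrt{\left(-36 + 3276 - 314 + 28574\right) - 7175} = - 8 \sqrt{31500 - 7175} = - 8 \sqrt{24325} = - 8 \cdot 5 \sqrt{973} = - 40 \sqrt{973} \approx -1247.7$)
$V{\left(3 \right)} P = 2 \left(- 40 \sqrt{973}\right) = - 80 \sqrt{973}$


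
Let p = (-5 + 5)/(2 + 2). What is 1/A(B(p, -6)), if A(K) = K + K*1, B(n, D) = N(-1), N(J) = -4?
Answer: -⅛ ≈ -0.12500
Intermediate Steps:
p = 0 (p = 0/4 = 0*(¼) = 0)
B(n, D) = -4
A(K) = 2*K (A(K) = K + K = 2*K)
1/A(B(p, -6)) = 1/(2*(-4)) = 1/(-8) = -⅛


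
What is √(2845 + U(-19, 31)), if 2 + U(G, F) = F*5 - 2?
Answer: 2*√749 ≈ 54.736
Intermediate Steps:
U(G, F) = -4 + 5*F (U(G, F) = -2 + (F*5 - 2) = -2 + (5*F - 2) = -2 + (-2 + 5*F) = -4 + 5*F)
√(2845 + U(-19, 31)) = √(2845 + (-4 + 5*31)) = √(2845 + (-4 + 155)) = √(2845 + 151) = √2996 = 2*√749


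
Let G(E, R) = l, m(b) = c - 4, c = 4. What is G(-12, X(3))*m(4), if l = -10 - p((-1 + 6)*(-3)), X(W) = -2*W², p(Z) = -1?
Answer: 0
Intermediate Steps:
m(b) = 0 (m(b) = 4 - 4 = 0)
l = -9 (l = -10 - 1*(-1) = -10 + 1 = -9)
G(E, R) = -9
G(-12, X(3))*m(4) = -9*0 = 0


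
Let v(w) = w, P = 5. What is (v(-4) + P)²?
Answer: 1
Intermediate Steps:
(v(-4) + P)² = (-4 + 5)² = 1² = 1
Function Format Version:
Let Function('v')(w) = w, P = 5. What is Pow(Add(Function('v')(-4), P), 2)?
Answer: 1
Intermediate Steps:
Pow(Add(Function('v')(-4), P), 2) = Pow(Add(-4, 5), 2) = Pow(1, 2) = 1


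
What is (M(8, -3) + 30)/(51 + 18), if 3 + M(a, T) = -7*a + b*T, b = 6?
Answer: -47/69 ≈ -0.68116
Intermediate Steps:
M(a, T) = -3 - 7*a + 6*T (M(a, T) = -3 + (-7*a + 6*T) = -3 - 7*a + 6*T)
(M(8, -3) + 30)/(51 + 18) = ((-3 - 7*8 + 6*(-3)) + 30)/(51 + 18) = ((-3 - 56 - 18) + 30)/69 = (-77 + 30)/69 = (1/69)*(-47) = -47/69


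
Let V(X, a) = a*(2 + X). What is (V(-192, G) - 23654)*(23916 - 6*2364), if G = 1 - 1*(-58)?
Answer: -339296448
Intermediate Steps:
G = 59 (G = 1 + 58 = 59)
(V(-192, G) - 23654)*(23916 - 6*2364) = (59*(2 - 192) - 23654)*(23916 - 6*2364) = (59*(-190) - 23654)*(23916 - 14184) = (-11210 - 23654)*9732 = -34864*9732 = -339296448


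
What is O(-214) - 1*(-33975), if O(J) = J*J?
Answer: 79771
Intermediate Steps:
O(J) = J²
O(-214) - 1*(-33975) = (-214)² - 1*(-33975) = 45796 + 33975 = 79771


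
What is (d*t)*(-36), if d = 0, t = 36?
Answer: 0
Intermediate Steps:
(d*t)*(-36) = (0*36)*(-36) = 0*(-36) = 0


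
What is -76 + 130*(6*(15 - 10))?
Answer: 3824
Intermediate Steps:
-76 + 130*(6*(15 - 10)) = -76 + 130*(6*5) = -76 + 130*30 = -76 + 3900 = 3824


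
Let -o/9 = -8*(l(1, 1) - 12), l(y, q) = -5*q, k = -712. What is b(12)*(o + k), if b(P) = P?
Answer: -23232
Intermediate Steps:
o = -1224 (o = -(-9)*8*(-5*1 - 12) = -(-9)*8*(-5 - 12) = -(-9)*8*(-17) = -(-9)*(-136) = -9*136 = -1224)
b(12)*(o + k) = 12*(-1224 - 712) = 12*(-1936) = -23232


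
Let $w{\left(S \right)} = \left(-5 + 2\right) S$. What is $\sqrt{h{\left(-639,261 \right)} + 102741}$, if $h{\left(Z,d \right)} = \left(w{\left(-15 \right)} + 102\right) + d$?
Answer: $3 \sqrt{11461} \approx 321.17$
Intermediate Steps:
$w{\left(S \right)} = - 3 S$
$h{\left(Z,d \right)} = 147 + d$ ($h{\left(Z,d \right)} = \left(\left(-3\right) \left(-15\right) + 102\right) + d = \left(45 + 102\right) + d = 147 + d$)
$\sqrt{h{\left(-639,261 \right)} + 102741} = \sqrt{\left(147 + 261\right) + 102741} = \sqrt{408 + 102741} = \sqrt{103149} = 3 \sqrt{11461}$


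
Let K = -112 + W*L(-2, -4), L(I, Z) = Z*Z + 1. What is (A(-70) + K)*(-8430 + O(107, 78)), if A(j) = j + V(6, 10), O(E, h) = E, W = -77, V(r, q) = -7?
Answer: 12467854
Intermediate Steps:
L(I, Z) = 1 + Z² (L(I, Z) = Z² + 1 = 1 + Z²)
A(j) = -7 + j (A(j) = j - 7 = -7 + j)
K = -1421 (K = -112 - 77*(1 + (-4)²) = -112 - 77*(1 + 16) = -112 - 77*17 = -112 - 1309 = -1421)
(A(-70) + K)*(-8430 + O(107, 78)) = ((-7 - 70) - 1421)*(-8430 + 107) = (-77 - 1421)*(-8323) = -1498*(-8323) = 12467854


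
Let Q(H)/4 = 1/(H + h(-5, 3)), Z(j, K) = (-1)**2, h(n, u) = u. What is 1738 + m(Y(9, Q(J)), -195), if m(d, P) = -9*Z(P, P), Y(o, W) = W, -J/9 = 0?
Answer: 1729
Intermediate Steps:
Z(j, K) = 1
J = 0 (J = -9*0 = 0)
Q(H) = 4/(3 + H) (Q(H) = 4/(H + 3) = 4/(3 + H))
m(d, P) = -9 (m(d, P) = -9*1 = -9)
1738 + m(Y(9, Q(J)), -195) = 1738 - 9 = 1729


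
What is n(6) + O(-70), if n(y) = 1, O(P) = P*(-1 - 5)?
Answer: 421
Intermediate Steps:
O(P) = -6*P (O(P) = P*(-6) = -6*P)
n(6) + O(-70) = 1 - 6*(-70) = 1 + 420 = 421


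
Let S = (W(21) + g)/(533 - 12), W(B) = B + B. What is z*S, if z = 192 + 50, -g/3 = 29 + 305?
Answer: -232320/521 ≈ -445.91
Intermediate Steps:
g = -1002 (g = -3*(29 + 305) = -3*334 = -1002)
W(B) = 2*B
z = 242
S = -960/521 (S = (2*21 - 1002)/(533 - 12) = (42 - 1002)/521 = -960*1/521 = -960/521 ≈ -1.8426)
z*S = 242*(-960/521) = -232320/521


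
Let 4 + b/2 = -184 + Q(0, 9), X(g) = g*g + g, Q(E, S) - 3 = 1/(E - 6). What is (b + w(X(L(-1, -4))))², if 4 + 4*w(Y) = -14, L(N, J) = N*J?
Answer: 5058001/36 ≈ 1.4050e+5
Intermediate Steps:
L(N, J) = J*N
Q(E, S) = 3 + 1/(-6 + E) (Q(E, S) = 3 + 1/(E - 6) = 3 + 1/(-6 + E))
X(g) = g + g² (X(g) = g² + g = g + g²)
b = -1111/3 (b = -8 + 2*(-184 + (-17 + 3*0)/(-6 + 0)) = -8 + 2*(-184 + (-17 + 0)/(-6)) = -8 + 2*(-184 - ⅙*(-17)) = -8 + 2*(-184 + 17/6) = -8 + 2*(-1087/6) = -8 - 1087/3 = -1111/3 ≈ -370.33)
w(Y) = -9/2 (w(Y) = -1 + (¼)*(-14) = -1 - 7/2 = -9/2)
(b + w(X(L(-1, -4))))² = (-1111/3 - 9/2)² = (-2249/6)² = 5058001/36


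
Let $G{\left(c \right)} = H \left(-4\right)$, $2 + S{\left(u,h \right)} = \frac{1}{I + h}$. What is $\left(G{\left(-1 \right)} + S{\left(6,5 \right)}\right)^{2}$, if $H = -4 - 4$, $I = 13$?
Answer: $\frac{292681}{324} \approx 903.34$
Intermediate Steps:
$H = -8$ ($H = -4 - 4 = -8$)
$S{\left(u,h \right)} = -2 + \frac{1}{13 + h}$
$G{\left(c \right)} = 32$ ($G{\left(c \right)} = \left(-8\right) \left(-4\right) = 32$)
$\left(G{\left(-1 \right)} + S{\left(6,5 \right)}\right)^{2} = \left(32 + \frac{-25 - 10}{13 + 5}\right)^{2} = \left(32 + \frac{-25 - 10}{18}\right)^{2} = \left(32 + \frac{1}{18} \left(-35\right)\right)^{2} = \left(32 - \frac{35}{18}\right)^{2} = \left(\frac{541}{18}\right)^{2} = \frac{292681}{324}$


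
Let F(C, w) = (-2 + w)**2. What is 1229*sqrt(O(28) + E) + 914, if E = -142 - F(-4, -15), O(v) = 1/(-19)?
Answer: 914 + 3687*I*sqrt(17290)/19 ≈ 914.0 + 25516.0*I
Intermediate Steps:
O(v) = -1/19
E = -431 (E = -142 - (-2 - 15)**2 = -142 - 1*(-17)**2 = -142 - 1*289 = -142 - 289 = -431)
1229*sqrt(O(28) + E) + 914 = 1229*sqrt(-1/19 - 431) + 914 = 1229*sqrt(-8190/19) + 914 = 1229*(3*I*sqrt(17290)/19) + 914 = 3687*I*sqrt(17290)/19 + 914 = 914 + 3687*I*sqrt(17290)/19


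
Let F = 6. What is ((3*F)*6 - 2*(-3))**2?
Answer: 12996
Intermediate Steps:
((3*F)*6 - 2*(-3))**2 = ((3*6)*6 - 2*(-3))**2 = (18*6 + 6)**2 = (108 + 6)**2 = 114**2 = 12996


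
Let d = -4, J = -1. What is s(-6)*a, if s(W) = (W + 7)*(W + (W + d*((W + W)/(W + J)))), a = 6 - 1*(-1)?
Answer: -132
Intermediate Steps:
a = 7 (a = 6 + 1 = 7)
s(W) = (7 + W)*(2*W - 8*W/(-1 + W)) (s(W) = (W + 7)*(W + (W - 4*(W + W)/(W - 1))) = (7 + W)*(W + (W - 4*2*W/(-1 + W))) = (7 + W)*(W + (W - 8*W/(-1 + W))) = (7 + W)*(2*W - 8*W/(-1 + W)))
s(-6)*a = (2*(-6)*(-35 + (-6)² + 2*(-6))/(-1 - 6))*7 = (2*(-6)*(-35 + 36 - 12)/(-7))*7 = (2*(-6)*(-⅐)*(-11))*7 = -132/7*7 = -132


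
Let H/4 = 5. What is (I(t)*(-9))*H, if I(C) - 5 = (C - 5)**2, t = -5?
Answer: -18900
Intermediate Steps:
H = 20 (H = 4*5 = 20)
I(C) = 5 + (-5 + C)**2 (I(C) = 5 + (C - 5)**2 = 5 + (-5 + C)**2)
(I(t)*(-9))*H = ((5 + (-5 - 5)**2)*(-9))*20 = ((5 + (-10)**2)*(-9))*20 = ((5 + 100)*(-9))*20 = (105*(-9))*20 = -945*20 = -18900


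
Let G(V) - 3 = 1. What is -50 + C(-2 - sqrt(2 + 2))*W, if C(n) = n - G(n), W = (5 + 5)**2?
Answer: -850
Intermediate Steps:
G(V) = 4 (G(V) = 3 + 1 = 4)
W = 100 (W = 10**2 = 100)
C(n) = -4 + n (C(n) = n - 1*4 = n - 4 = -4 + n)
-50 + C(-2 - sqrt(2 + 2))*W = -50 + (-4 + (-2 - sqrt(2 + 2)))*100 = -50 + (-4 + (-2 - sqrt(4)))*100 = -50 + (-4 + (-2 - 1*2))*100 = -50 + (-4 + (-2 - 2))*100 = -50 + (-4 - 4)*100 = -50 - 8*100 = -50 - 800 = -850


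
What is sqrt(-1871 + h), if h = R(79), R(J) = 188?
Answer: 3*I*sqrt(187) ≈ 41.024*I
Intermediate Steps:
h = 188
sqrt(-1871 + h) = sqrt(-1871 + 188) = sqrt(-1683) = 3*I*sqrt(187)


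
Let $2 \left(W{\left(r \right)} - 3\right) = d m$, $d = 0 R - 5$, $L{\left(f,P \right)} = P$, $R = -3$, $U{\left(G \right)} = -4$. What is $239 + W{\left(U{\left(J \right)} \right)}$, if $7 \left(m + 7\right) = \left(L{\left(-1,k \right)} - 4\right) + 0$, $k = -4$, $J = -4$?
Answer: $\frac{3673}{14} \approx 262.36$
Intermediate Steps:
$m = - \frac{57}{7}$ ($m = -7 + \frac{\left(-4 - 4\right) + 0}{7} = -7 + \frac{-8 + 0}{7} = -7 + \frac{1}{7} \left(-8\right) = -7 - \frac{8}{7} = - \frac{57}{7} \approx -8.1429$)
$d = -5$ ($d = 0 \left(-3\right) - 5 = 0 - 5 = -5$)
$W{\left(r \right)} = \frac{327}{14}$ ($W{\left(r \right)} = 3 + \frac{\left(-5\right) \left(- \frac{57}{7}\right)}{2} = 3 + \frac{1}{2} \cdot \frac{285}{7} = 3 + \frac{285}{14} = \frac{327}{14}$)
$239 + W{\left(U{\left(J \right)} \right)} = 239 + \frac{327}{14} = \frac{3673}{14}$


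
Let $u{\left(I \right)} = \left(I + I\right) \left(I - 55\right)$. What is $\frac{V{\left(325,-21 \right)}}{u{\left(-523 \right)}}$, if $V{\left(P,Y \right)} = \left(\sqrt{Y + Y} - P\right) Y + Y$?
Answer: $\frac{1701}{151147} - \frac{21 i \sqrt{42}}{604588} \approx 0.011254 - 0.0002251 i$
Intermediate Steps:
$V{\left(P,Y \right)} = Y + Y \left(- P + \sqrt{2} \sqrt{Y}\right)$ ($V{\left(P,Y \right)} = \left(\sqrt{2 Y} - P\right) Y + Y = \left(\sqrt{2} \sqrt{Y} - P\right) Y + Y = \left(- P + \sqrt{2} \sqrt{Y}\right) Y + Y = Y \left(- P + \sqrt{2} \sqrt{Y}\right) + Y = Y + Y \left(- P + \sqrt{2} \sqrt{Y}\right)$)
$u{\left(I \right)} = 2 I \left(-55 + I\right)$
$\frac{V{\left(325,-21 \right)}}{u{\left(-523 \right)}} = \frac{-21 + \sqrt{2} \left(-21\right)^{\frac{3}{2}} - 325 \left(-21\right)}{2 \left(-523\right) \left(-55 - 523\right)} = \frac{-21 + \sqrt{2} \left(- 21 i \sqrt{21}\right) + 6825}{2 \left(-523\right) \left(-578\right)} = \frac{-21 - 21 i \sqrt{42} + 6825}{604588} = \left(6804 - 21 i \sqrt{42}\right) \frac{1}{604588} = \frac{1701}{151147} - \frac{21 i \sqrt{42}}{604588}$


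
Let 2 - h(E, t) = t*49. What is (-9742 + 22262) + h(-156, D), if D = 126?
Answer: 6348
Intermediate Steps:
h(E, t) = 2 - 49*t (h(E, t) = 2 - t*49 = 2 - 49*t)
(-9742 + 22262) + h(-156, D) = (-9742 + 22262) + (2 - 49*126) = 12520 + (2 - 6174) = 12520 - 6172 = 6348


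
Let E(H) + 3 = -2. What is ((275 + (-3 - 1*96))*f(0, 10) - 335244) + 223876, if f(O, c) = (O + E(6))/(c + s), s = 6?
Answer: -111423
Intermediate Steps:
E(H) = -5 (E(H) = -3 - 2 = -5)
f(O, c) = (-5 + O)/(6 + c) (f(O, c) = (O - 5)/(c + 6) = (-5 + O)/(6 + c))
((275 + (-3 - 1*96))*f(0, 10) - 335244) + 223876 = ((275 + (-3 - 1*96))*((-5 + 0)/(6 + 10)) - 335244) + 223876 = ((275 + (-3 - 96))*(-5/16) - 335244) + 223876 = ((275 - 99)*((1/16)*(-5)) - 335244) + 223876 = (176*(-5/16) - 335244) + 223876 = (-55 - 335244) + 223876 = -335299 + 223876 = -111423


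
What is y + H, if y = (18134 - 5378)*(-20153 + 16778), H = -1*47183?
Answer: -43098683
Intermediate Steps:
H = -47183
y = -43051500 (y = 12756*(-3375) = -43051500)
y + H = -43051500 - 47183 = -43098683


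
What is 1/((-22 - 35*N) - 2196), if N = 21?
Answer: -1/2953 ≈ -0.00033864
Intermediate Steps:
1/((-22 - 35*N) - 2196) = 1/((-22 - 35*21) - 2196) = 1/((-22 - 735) - 2196) = 1/(-757 - 2196) = 1/(-2953) = -1/2953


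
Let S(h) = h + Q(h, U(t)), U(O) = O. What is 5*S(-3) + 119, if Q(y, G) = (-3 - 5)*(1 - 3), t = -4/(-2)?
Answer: 184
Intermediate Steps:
t = 2 (t = -4*(-½) = 2)
Q(y, G) = 16 (Q(y, G) = -8*(-2) = 16)
S(h) = 16 + h (S(h) = h + 16 = 16 + h)
5*S(-3) + 119 = 5*(16 - 3) + 119 = 5*13 + 119 = 65 + 119 = 184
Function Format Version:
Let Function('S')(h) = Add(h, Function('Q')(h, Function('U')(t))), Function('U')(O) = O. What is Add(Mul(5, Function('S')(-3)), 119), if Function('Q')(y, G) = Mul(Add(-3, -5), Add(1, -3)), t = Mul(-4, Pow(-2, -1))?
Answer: 184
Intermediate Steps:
t = 2 (t = Mul(-4, Rational(-1, 2)) = 2)
Function('Q')(y, G) = 16 (Function('Q')(y, G) = Mul(-8, -2) = 16)
Function('S')(h) = Add(16, h) (Function('S')(h) = Add(h, 16) = Add(16, h))
Add(Mul(5, Function('S')(-3)), 119) = Add(Mul(5, Add(16, -3)), 119) = Add(Mul(5, 13), 119) = Add(65, 119) = 184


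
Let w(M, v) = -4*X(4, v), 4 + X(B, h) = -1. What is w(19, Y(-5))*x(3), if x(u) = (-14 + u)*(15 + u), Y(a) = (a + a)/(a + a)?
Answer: -3960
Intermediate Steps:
X(B, h) = -5 (X(B, h) = -4 - 1 = -5)
Y(a) = 1 (Y(a) = (2*a)/((2*a)) = (2*a)*(1/(2*a)) = 1)
w(M, v) = 20 (w(M, v) = -4*(-5) = 20)
w(19, Y(-5))*x(3) = 20*(-210 + 3 + 3²) = 20*(-210 + 3 + 9) = 20*(-198) = -3960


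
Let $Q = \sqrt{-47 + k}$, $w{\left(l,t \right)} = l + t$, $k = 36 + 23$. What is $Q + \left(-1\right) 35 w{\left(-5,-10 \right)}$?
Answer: $525 + 2 \sqrt{3} \approx 528.46$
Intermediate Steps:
$k = 59$
$Q = 2 \sqrt{3}$ ($Q = \sqrt{-47 + 59} = \sqrt{12} = 2 \sqrt{3} \approx 3.4641$)
$Q + \left(-1\right) 35 w{\left(-5,-10 \right)} = 2 \sqrt{3} + \left(-1\right) 35 \left(-5 - 10\right) = 2 \sqrt{3} - -525 = 2 \sqrt{3} + 525 = 525 + 2 \sqrt{3}$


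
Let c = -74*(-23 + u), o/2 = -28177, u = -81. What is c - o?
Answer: 64050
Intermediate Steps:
o = -56354 (o = 2*(-28177) = -56354)
c = 7696 (c = -74*(-23 - 81) = -74*(-104) = 7696)
c - o = 7696 - 1*(-56354) = 7696 + 56354 = 64050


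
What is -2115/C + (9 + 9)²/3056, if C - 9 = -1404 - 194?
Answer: 1744569/1213996 ≈ 1.4370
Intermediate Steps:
C = -1589 (C = 9 + (-1404 - 194) = 9 - 1598 = -1589)
-2115/C + (9 + 9)²/3056 = -2115/(-1589) + (9 + 9)²/3056 = -2115*(-1/1589) + 18²*(1/3056) = 2115/1589 + 324*(1/3056) = 2115/1589 + 81/764 = 1744569/1213996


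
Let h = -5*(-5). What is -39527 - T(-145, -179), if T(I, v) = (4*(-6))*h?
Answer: -38927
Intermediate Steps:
h = 25
T(I, v) = -600 (T(I, v) = (4*(-6))*25 = -24*25 = -600)
-39527 - T(-145, -179) = -39527 - 1*(-600) = -39527 + 600 = -38927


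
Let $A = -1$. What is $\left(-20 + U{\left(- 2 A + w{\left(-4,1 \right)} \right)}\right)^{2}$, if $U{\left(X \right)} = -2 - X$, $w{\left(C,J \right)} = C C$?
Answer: $1600$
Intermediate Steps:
$w{\left(C,J \right)} = C^{2}$
$\left(-20 + U{\left(- 2 A + w{\left(-4,1 \right)} \right)}\right)^{2} = \left(-20 - \left(18 + 2\right)\right)^{2} = \left(-20 - 20\right)^{2} = \left(-40\right)^{2} = 1600$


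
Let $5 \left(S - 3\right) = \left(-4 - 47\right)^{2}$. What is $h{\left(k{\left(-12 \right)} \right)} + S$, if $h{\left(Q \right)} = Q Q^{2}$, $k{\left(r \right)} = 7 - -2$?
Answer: $\frac{6261}{5} \approx 1252.2$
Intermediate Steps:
$k{\left(r \right)} = 9$ ($k{\left(r \right)} = 7 + 2 = 9$)
$h{\left(Q \right)} = Q^{3}$
$S = \frac{2616}{5}$ ($S = 3 + \frac{\left(-4 - 47\right)^{2}}{5} = 3 + \frac{\left(-51\right)^{2}}{5} = 3 + \frac{1}{5} \cdot 2601 = 3 + \frac{2601}{5} = \frac{2616}{5} \approx 523.2$)
$h{\left(k{\left(-12 \right)} \right)} + S = 9^{3} + \frac{2616}{5} = 729 + \frac{2616}{5} = \frac{6261}{5}$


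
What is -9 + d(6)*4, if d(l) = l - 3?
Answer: 3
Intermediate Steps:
d(l) = -3 + l
-9 + d(6)*4 = -9 + (-3 + 6)*4 = -9 + 3*4 = -9 + 12 = 3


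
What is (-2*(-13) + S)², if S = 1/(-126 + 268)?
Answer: 13638249/20164 ≈ 676.37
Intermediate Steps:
S = 1/142 ≈ 0.0070423
(-2*(-13) + S)² = (-2*(-13) + 1/142)² = (26 + 1/142)² = (3693/142)² = 13638249/20164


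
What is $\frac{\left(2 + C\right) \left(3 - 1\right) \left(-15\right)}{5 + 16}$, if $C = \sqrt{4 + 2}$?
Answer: $- \frac{20}{7} - \frac{10 \sqrt{6}}{7} \approx -6.3564$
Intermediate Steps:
$C = \sqrt{6} \approx 2.4495$
$\frac{\left(2 + C\right) \left(3 - 1\right) \left(-15\right)}{5 + 16} = \frac{\left(2 + \sqrt{6}\right) \left(3 - 1\right) \left(-15\right)}{5 + 16} = \frac{\left(2 + \sqrt{6}\right) 2 \left(-15\right)}{21} = \left(4 + 2 \sqrt{6}\right) \left(-15\right) \frac{1}{21} = \left(-60 - 30 \sqrt{6}\right) \frac{1}{21} = - \frac{20}{7} - \frac{10 \sqrt{6}}{7}$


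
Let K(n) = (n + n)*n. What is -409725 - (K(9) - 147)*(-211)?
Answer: -406560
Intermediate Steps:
K(n) = 2*n² (K(n) = (2*n)*n = 2*n²)
-409725 - (K(9) - 147)*(-211) = -409725 - (2*9² - 147)*(-211) = -409725 - (2*81 - 147)*(-211) = -409725 - (162 - 147)*(-211) = -409725 - 15*(-211) = -409725 - 1*(-3165) = -409725 + 3165 = -406560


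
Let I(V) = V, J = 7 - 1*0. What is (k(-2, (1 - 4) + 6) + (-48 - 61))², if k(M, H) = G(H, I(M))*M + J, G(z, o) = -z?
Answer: 9216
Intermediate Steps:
J = 7 (J = 7 + 0 = 7)
k(M, H) = 7 - H*M (k(M, H) = (-H)*M + 7 = -H*M + 7 = 7 - H*M)
(k(-2, (1 - 4) + 6) + (-48 - 61))² = ((7 - 1*((1 - 4) + 6)*(-2)) + (-48 - 61))² = ((7 - 1*(-3 + 6)*(-2)) - 109)² = ((7 - 1*3*(-2)) - 109)² = ((7 + 6) - 109)² = (13 - 109)² = (-96)² = 9216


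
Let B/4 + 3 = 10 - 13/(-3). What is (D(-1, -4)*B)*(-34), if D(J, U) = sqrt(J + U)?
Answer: -4624*I*sqrt(5)/3 ≈ -3446.5*I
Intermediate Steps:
B = 136/3 (B = -12 + 4*(10 - 13/(-3)) = -12 + 4*(10 - 13*(-1)/3) = -12 + 4*(10 - 1*(-13/3)) = -12 + 4*(10 + 13/3) = -12 + 4*(43/3) = -12 + 172/3 = 136/3 ≈ 45.333)
(D(-1, -4)*B)*(-34) = (sqrt(-1 - 4)*(136/3))*(-34) = (sqrt(-5)*(136/3))*(-34) = ((I*sqrt(5))*(136/3))*(-34) = (136*I*sqrt(5)/3)*(-34) = -4624*I*sqrt(5)/3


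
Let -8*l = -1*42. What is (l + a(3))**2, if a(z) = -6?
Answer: 9/16 ≈ 0.56250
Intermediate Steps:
l = 21/4 (l = -(-1)*42/8 = -1/8*(-42) = 21/4 ≈ 5.2500)
(l + a(3))**2 = (21/4 - 6)**2 = (-3/4)**2 = 9/16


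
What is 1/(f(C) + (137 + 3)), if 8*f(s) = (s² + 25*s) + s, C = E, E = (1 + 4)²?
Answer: 8/2395 ≈ 0.0033403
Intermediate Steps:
E = 25 (E = 5² = 25)
C = 25
f(s) = s²/8 + 13*s/4 (f(s) = ((s² + 25*s) + s)/8 = (s² + 26*s)/8 = s²/8 + 13*s/4)
1/(f(C) + (137 + 3)) = 1/((⅛)*25*(26 + 25) + (137 + 3)) = 1/((⅛)*25*51 + 140) = 1/(1275/8 + 140) = 1/(2395/8) = 8/2395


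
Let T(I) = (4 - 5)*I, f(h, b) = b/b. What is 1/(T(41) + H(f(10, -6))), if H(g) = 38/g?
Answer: -⅓ ≈ -0.33333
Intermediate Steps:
f(h, b) = 1
T(I) = -I
1/(T(41) + H(f(10, -6))) = 1/(-1*41 + 38/1) = 1/(-41 + 38*1) = 1/(-41 + 38) = 1/(-3) = -⅓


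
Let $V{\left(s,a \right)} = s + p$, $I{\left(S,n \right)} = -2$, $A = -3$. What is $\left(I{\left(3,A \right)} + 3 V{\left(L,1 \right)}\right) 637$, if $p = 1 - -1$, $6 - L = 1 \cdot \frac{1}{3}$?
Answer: $13377$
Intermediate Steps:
$L = \frac{17}{3}$ ($L = 6 - 1 \cdot \frac{1}{3} = 6 - \frac{1}{3} = \frac{17}{3} \approx 5.6667$)
$p = 2$ ($p = 1 + 1 = 2$)
$V{\left(s,a \right)} = 2 + s$ ($V{\left(s,a \right)} = s + 2 = 2 + s$)
$\left(I{\left(3,A \right)} + 3 V{\left(L,1 \right)}\right) 637 = \left(-2 + 3 \left(2 + \frac{17}{3}\right)\right) 637 = \left(-2 + 3 \cdot \frac{23}{3}\right) 637 = \left(-2 + 23\right) 637 = 21 \cdot 637 = 13377$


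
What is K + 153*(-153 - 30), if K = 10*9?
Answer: -27909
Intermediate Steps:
K = 90
K + 153*(-153 - 30) = 90 + 153*(-153 - 30) = 90 + 153*(-183) = 90 - 27999 = -27909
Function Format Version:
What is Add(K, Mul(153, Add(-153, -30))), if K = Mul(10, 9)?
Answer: -27909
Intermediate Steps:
K = 90
Add(K, Mul(153, Add(-153, -30))) = Add(90, Mul(153, Add(-153, -30))) = Add(90, Mul(153, -183)) = Add(90, -27999) = -27909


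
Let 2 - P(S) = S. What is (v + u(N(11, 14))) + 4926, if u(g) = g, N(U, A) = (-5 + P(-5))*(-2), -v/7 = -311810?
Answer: 2187592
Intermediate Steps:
v = 2182670 (v = -7*(-311810) = 2182670)
P(S) = 2 - S
N(U, A) = -4 (N(U, A) = (-5 + (2 - 1*(-5)))*(-2) = (-5 + (2 + 5))*(-2) = (-5 + 7)*(-2) = 2*(-2) = -4)
(v + u(N(11, 14))) + 4926 = (2182670 - 4) + 4926 = 2182666 + 4926 = 2187592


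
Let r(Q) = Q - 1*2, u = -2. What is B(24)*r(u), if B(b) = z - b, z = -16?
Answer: 160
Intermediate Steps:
r(Q) = -2 + Q (r(Q) = Q - 2 = -2 + Q)
B(b) = -16 - b
B(24)*r(u) = (-16 - 1*24)*(-2 - 2) = (-16 - 24)*(-4) = -40*(-4) = 160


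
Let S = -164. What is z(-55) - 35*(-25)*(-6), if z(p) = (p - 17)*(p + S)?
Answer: 10518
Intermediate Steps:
z(p) = (-164 + p)*(-17 + p) (z(p) = (p - 17)*(p - 164) = (-17 + p)*(-164 + p) = (-164 + p)*(-17 + p))
z(-55) - 35*(-25)*(-6) = (2788 + (-55)**2 - 181*(-55)) - 35*(-25)*(-6) = (2788 + 3025 + 9955) + 875*(-6) = 15768 - 5250 = 10518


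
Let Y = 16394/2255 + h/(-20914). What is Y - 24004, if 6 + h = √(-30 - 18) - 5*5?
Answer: -1131711390259/47161070 - 2*I*√3/10457 ≈ -23997.0 - 0.00033127*I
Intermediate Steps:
h = -31 + 4*I*√3 (h = -6 + (√(-30 - 18) - 5*5) = -6 + (√(-48) - 25) = -6 + (4*I*√3 - 25) = -6 + (-25 + 4*I*√3) = -31 + 4*I*√3 ≈ -31.0 + 6.9282*I)
Y = 342934021/47161070 - 2*I*√3/10457 (Y = 16394/2255 + (-31 + 4*I*√3)/(-20914) = 16394*(1/2255) + (-31 + 4*I*√3)*(-1/20914) = 16394/2255 + (31/20914 - 2*I*√3/10457) = 342934021/47161070 - 2*I*√3/10457 ≈ 7.2715 - 0.00033127*I)
Y - 24004 = (342934021/47161070 - 2*I*√3/10457) - 24004 = -1131711390259/47161070 - 2*I*√3/10457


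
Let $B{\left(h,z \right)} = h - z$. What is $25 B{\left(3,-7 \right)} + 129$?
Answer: $379$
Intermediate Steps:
$25 B{\left(3,-7 \right)} + 129 = 25 \left(3 - -7\right) + 129 = 25 \left(3 + 7\right) + 129 = 25 \cdot 10 + 129 = 250 + 129 = 379$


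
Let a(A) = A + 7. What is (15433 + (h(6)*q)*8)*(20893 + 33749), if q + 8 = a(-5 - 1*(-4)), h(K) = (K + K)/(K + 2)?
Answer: 841978578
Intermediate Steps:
h(K) = 2*K/(2 + K) (h(K) = (2*K)/(2 + K) = 2*K/(2 + K))
a(A) = 7 + A
q = -2 (q = -8 + (7 + (-5 - 1*(-4))) = -8 + (7 + (-5 + 4)) = -8 + (7 - 1) = -8 + 6 = -2)
(15433 + (h(6)*q)*8)*(20893 + 33749) = (15433 + ((2*6/(2 + 6))*(-2))*8)*(20893 + 33749) = (15433 + ((2*6/8)*(-2))*8)*54642 = (15433 + ((2*6*(⅛))*(-2))*8)*54642 = (15433 + ((3/2)*(-2))*8)*54642 = (15433 - 3*8)*54642 = (15433 - 24)*54642 = 15409*54642 = 841978578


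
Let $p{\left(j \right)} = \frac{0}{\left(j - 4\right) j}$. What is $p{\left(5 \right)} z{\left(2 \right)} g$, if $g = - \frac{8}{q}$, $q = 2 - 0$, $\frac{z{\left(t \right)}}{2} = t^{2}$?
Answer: $0$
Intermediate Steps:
$z{\left(t \right)} = 2 t^{2}$
$q = 2$ ($q = 2 + 0 = 2$)
$p{\left(j \right)} = 0$ ($p{\left(j \right)} = \frac{0}{\left(-4 + j\right) j} = \frac{0}{j \left(-4 + j\right)} = 0 \frac{1}{j \left(-4 + j\right)} = 0$)
$g = -4$ ($g = - \frac{8}{2} = \left(-8\right) \frac{1}{2} = -4$)
$p{\left(5 \right)} z{\left(2 \right)} g = 0 \cdot 2 \cdot 2^{2} \left(-4\right) = 0 \cdot 2 \cdot 4 \left(-4\right) = 0 \cdot 8 \left(-4\right) = 0 \left(-4\right) = 0$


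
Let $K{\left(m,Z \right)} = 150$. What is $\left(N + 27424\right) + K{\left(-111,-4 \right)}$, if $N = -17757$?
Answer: $9817$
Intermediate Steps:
$\left(N + 27424\right) + K{\left(-111,-4 \right)} = \left(-17757 + 27424\right) + 150 = 9667 + 150 = 9817$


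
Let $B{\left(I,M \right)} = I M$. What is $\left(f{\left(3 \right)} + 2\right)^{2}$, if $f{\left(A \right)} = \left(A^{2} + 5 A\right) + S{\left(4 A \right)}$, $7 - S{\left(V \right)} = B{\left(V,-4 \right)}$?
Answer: $6561$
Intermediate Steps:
$S{\left(V \right)} = 7 + 4 V$ ($S{\left(V \right)} = 7 - V \left(-4\right) = 7 - - 4 V = 7 + 4 V$)
$f{\left(A \right)} = 7 + A^{2} + 21 A$ ($f{\left(A \right)} = \left(A^{2} + 5 A\right) + \left(7 + 4 \cdot 4 A\right) = \left(A^{2} + 5 A\right) + \left(7 + 16 A\right) = 7 + A^{2} + 21 A$)
$\left(f{\left(3 \right)} + 2\right)^{2} = \left(\left(7 + 3^{2} + 21 \cdot 3\right) + 2\right)^{2} = \left(\left(7 + 9 + 63\right) + 2\right)^{2} = \left(79 + 2\right)^{2} = 81^{2} = 6561$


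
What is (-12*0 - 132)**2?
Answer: 17424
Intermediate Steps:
(-12*0 - 132)**2 = (0 - 132)**2 = (-132)**2 = 17424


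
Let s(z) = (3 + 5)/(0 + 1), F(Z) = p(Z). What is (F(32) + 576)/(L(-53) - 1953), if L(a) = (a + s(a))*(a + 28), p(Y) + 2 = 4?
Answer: -289/414 ≈ -0.69807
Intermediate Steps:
p(Y) = 2 (p(Y) = -2 + 4 = 2)
F(Z) = 2
s(z) = 8 (s(z) = 8/1 = 8*1 = 8)
L(a) = (8 + a)*(28 + a) (L(a) = (a + 8)*(a + 28) = (8 + a)*(28 + a))
(F(32) + 576)/(L(-53) - 1953) = (2 + 576)/((224 + (-53)² + 36*(-53)) - 1953) = 578/((224 + 2809 - 1908) - 1953) = 578/(1125 - 1953) = 578/(-828) = 578*(-1/828) = -289/414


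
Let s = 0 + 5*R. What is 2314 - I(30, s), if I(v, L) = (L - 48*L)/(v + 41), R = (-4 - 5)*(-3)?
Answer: 170639/71 ≈ 2403.4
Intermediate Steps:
R = 27 (R = -9*(-3) = 27)
s = 135 (s = 0 + 5*27 = 0 + 135 = 135)
I(v, L) = -47*L/(41 + v) (I(v, L) = (-47*L)/(41 + v) = -47*L/(41 + v))
2314 - I(30, s) = 2314 - (-47)*135/(41 + 30) = 2314 - (-47)*135/71 = 2314 - 1*(-6345/71) = 2314 + 6345/71 = 170639/71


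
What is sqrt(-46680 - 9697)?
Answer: I*sqrt(56377) ≈ 237.44*I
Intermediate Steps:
sqrt(-46680 - 9697) = sqrt(-56377) = I*sqrt(56377)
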